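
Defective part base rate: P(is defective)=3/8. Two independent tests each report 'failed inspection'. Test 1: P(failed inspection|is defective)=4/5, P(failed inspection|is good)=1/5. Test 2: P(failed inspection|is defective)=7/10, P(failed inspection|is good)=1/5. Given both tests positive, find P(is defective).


After test 1: P(+) = 4/5*3/8 + 1/5*5/8 = 17/40
P(B|+) = (3/10)/(17/40) = 12/17
After test 2 (use post1 as new prior): P(+) = 7/10*12/17 + 1/5*5/17 = 47/85
P(B|+,+) = (42/85)/(47/85) = 42/47

42/47


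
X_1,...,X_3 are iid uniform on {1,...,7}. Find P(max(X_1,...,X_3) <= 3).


P(max <= 3) = P(all X_i <= 3) = (P(X_1 <= 3))^3
= (3/7)^3 = 27/343

27/343


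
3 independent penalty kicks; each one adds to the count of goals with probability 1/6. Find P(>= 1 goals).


P(at least one) = 1 - P(none)
P(none) = (1 - 1/6)^3 = (5/6)^3 = 125/216
P(at least one) = 1 - 125/216 = 91/216

91/216


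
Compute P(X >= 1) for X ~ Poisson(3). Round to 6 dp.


P(X>=1) = 1 - P(X<=0) = 1 - (e^(-3)*3^0/0!)
≈ 1 - 0.0497870684 = 0.9502129316
≈ 0.950213

0.950213


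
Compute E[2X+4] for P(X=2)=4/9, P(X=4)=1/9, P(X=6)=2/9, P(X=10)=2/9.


E[2X+4] = sum(g(x)*P(x))
= 8*4/9 + 12*1/9 + 16*2/9 + 24*2/9
= 124/9

124/9


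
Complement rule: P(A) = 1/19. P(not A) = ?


P(A') = 1 - P(A) = 1 - 1/19 = 18/19

18/19


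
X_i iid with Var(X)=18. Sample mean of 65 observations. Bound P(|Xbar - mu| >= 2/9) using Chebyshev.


Var(Xbar) = Var(X)/n = 18/65
Chebyshev: P(|Xbar-mu| >= 2/9) <= Var(Xbar)/(2/9)^2 = (18/65)/(4/81) = 729/130
Bound exceeds 1, so trivial bound: 1

1


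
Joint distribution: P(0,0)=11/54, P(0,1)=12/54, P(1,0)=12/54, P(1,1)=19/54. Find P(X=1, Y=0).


Read from table: P(X=1, Y=0) = 12/54 = 2/9

2/9


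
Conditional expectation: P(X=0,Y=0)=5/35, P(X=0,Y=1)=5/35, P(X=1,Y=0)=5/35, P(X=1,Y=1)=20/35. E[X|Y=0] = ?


P(Y=0) = 10/35
E[X|Y=0] = (0*5 + 1*5)/10 = 5/10 = 1/2

1/2


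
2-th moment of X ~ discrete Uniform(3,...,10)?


E[X^2] = (1/8) * sum(x^2 for x=3..10)
= 380/8 = 95/2

95/2


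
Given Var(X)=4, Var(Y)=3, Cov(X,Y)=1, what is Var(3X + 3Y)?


Var(3X + 3Y) = 3^2*Var(X) + 3^2*Var(Y) + 2*3*3*Cov(X,Y)
= 9*4 + 9*3 + 18*1
= 36 + 27 + 18 = 81

81


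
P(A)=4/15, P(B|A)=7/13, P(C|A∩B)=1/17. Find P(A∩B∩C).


P(A∩B∩C) = P(A) * P(B|A) * P(C|A∩B)
= 4/15 * 7/13 * 1/17
= 28/195 * 1/17 = 28/3315

28/3315


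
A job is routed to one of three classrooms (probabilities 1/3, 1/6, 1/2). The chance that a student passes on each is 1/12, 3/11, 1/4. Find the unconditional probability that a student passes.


P(A) = P(A|B1)P(B1) + P(A|B2)P(B2) + P(A|B3)P(B3)
= 1/12*1/3 + 3/11*1/6 + 1/4*1/2
= 1/36 + 1/22 + 1/8 = 157/792

157/792


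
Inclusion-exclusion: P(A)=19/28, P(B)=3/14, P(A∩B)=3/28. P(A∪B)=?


P(A∪B) = P(A) + P(B) - P(A∩B)
= 19/28 + 3/14 - 3/28 = 11/14

11/14


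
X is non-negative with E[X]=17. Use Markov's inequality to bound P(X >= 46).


Markov: P(X >= a) <= E[X]/a
P(X >= 46) <= 17/46

17/46


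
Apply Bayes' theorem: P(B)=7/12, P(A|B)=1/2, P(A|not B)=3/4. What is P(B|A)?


P(A) = P(A|B)P(B) + P(A|B')P(B') = 1/2*7/12 + 3/4*5/12 = 29/48
P(B|A) = P(A|B)P(B)/P(A) = (7/24)/(29/48) = 14/29

14/29


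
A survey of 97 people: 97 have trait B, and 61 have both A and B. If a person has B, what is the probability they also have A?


P(A|B) = P(A∩B)/P(B) = (61/97)/(97/97) = 61/97

61/97


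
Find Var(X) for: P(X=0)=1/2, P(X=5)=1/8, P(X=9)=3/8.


E[X] = 4, E[X^2] = 67/2
Var(X) = E[X^2] - (E[X])^2 = 67/2 - (4)^2 = 35/2

35/2


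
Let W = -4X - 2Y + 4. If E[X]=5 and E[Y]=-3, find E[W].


E[-4X - 2Y + 4] = -4*E[X] - 2*E[Y] + 4
= (-4)*(5) + (-2)*(-3) + (4)
= -20 + 6 + 4 = -10

-10


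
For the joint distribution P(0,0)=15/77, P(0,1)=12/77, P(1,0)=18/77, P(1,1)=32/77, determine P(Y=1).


P(Y=1) = P(0,1)+P(1,1) = 12/77 + 32/77 = 44/77 = 4/7

4/7


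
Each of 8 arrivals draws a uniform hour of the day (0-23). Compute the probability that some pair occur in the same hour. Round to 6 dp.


P(all different) = prod((24-i)/24 for i=0..7) = 0.269399
P(at least one match) = 1 - 0.269399 = 0.730601

0.730601


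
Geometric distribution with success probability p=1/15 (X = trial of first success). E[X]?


For geometric (trials until first success), E[X] = 1/p = 1/(1/15) = 15

15


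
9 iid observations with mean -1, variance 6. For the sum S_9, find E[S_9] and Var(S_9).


E[S_n] = n*mu = 9*-1 = -9
Var(S_n) = n*sigma^2 = 9*6 = 54

E[S_9]=-9, Var(S_9)=54


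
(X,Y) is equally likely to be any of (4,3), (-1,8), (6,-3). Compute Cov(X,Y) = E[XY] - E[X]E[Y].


E[X]=3, E[Y]=8/3, E[XY]=-14/3
Cov(X,Y) = E[XY] - E[X]E[Y] = -14/3 - 3*8/3 = -38/3

-38/3


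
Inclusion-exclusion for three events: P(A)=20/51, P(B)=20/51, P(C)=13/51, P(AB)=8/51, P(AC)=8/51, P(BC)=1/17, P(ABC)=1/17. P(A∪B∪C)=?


P(A∪B∪C) = P(A)+P(B)+P(C) - P(AB)-P(AC)-P(BC) + P(ABC)
= 20/51+20/51+13/51 - 8/51-8/51-1/17 + 1/17
= 37/51

37/51


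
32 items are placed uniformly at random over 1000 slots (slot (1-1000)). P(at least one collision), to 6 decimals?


P(all different) = prod((1000-i)/1000 for i=0..31) = 0.605748
P(at least one match) = 1 - 0.605748 = 0.394252

0.394252


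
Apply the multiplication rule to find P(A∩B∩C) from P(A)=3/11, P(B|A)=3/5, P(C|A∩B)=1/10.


P(A∩B∩C) = P(A) * P(B|A) * P(C|A∩B)
= 3/11 * 3/5 * 1/10
= 9/55 * 1/10 = 9/550

9/550


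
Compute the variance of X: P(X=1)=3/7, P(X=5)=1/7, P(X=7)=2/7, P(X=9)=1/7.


E[X] = 31/7, E[X^2] = 207/7
Var(X) = E[X^2] - (E[X])^2 = 207/7 - (31/7)^2 = 488/49

488/49


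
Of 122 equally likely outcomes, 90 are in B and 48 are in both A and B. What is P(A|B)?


P(A|B) = P(A∩B)/P(B) = (48/122)/(90/122) = 48/90 = 8/15

8/15


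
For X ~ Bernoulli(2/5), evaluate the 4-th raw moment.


For Bernoulli: X in {0,1}
E[X^4] = 0^4*(1-2/5) + 1^4*2/5 = 2/5

2/5


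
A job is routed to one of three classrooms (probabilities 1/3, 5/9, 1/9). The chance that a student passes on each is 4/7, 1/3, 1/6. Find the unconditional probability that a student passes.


P(A) = P(A|B1)P(B1) + P(A|B2)P(B2) + P(A|B3)P(B3)
= 4/7*1/3 + 1/3*5/9 + 1/6*1/9
= 4/21 + 5/27 + 1/54 = 149/378

149/378


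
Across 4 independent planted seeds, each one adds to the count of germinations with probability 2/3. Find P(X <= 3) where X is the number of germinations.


P(X<=3) = P(X=0) + P(X=1) + P(X=2) + P(X=3)
= 1/81 + 8/81 + 8/27 + 32/81
= 65/81

65/81


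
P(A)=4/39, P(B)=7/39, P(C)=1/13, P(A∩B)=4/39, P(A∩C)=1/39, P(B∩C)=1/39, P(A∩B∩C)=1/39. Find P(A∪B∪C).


P(A∪B∪C) = P(A)+P(B)+P(C) - P(AB)-P(AC)-P(BC) + P(ABC)
= 4/39+7/39+1/13 - 4/39-1/39-1/39 + 1/39
= 3/13

3/13


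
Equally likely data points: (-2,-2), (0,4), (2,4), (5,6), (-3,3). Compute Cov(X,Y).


E[X]=2/5, E[Y]=3, E[XY]=33/5
Cov(X,Y) = E[XY] - E[X]E[Y] = 33/5 - 2/5*3 = 27/5

27/5


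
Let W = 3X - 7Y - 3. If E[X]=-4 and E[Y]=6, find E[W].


E[3X - 7Y - 3] = 3*E[X] - 7*E[Y] - 3
= (3)*(-4) + (-7)*(6) + (-3)
= -12 - 42 - 3 = -57

-57


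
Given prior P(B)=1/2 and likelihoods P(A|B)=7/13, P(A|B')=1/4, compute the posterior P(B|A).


P(A) = P(A|B)P(B) + P(A|B')P(B') = 7/13*1/2 + 1/4*1/2 = 41/104
P(B|A) = P(A|B)P(B)/P(A) = (7/26)/(41/104) = 28/41

28/41


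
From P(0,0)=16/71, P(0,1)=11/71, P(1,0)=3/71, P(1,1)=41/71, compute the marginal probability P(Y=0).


P(Y=0) = P(0,0)+P(1,0) = 16/71 + 3/71 = 19/71

19/71


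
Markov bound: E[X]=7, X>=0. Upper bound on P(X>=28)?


Markov: P(X >= a) <= E[X]/a
P(X >= 28) <= 7/28 = 1/4

1/4


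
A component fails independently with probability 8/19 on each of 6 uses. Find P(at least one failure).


P(at least one) = 1 - P(none)
P(none) = (1 - 8/19)^6 = (11/19)^6 = 1771561/47045881
P(at least one) = 1 - 1771561/47045881 = 45274320/47045881

45274320/47045881


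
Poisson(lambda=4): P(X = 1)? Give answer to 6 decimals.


P(X=1) = e^(-4) * 4^1 / 1!
≈ 0.01831563889 * 4 / 1
≈ 0.073263

0.073263


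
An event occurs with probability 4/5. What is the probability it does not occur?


P(A') = 1 - P(A) = 1 - 4/5 = 1/5

1/5


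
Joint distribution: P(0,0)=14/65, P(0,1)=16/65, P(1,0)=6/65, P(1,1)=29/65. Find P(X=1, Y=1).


Read from table: P(X=1, Y=1) = 29/65

29/65


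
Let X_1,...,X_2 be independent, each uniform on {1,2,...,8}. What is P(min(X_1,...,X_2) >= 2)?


P(min >= 2) = P(all X_i >= 2) = (P(X_1 >= 2))^2
= (7/8)^2 = 49/64

49/64


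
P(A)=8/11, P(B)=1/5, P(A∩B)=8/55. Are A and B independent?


P(A)*P(B) = 8/11*1/5 = 8/55
P(A∩B) = 8/55, which equals P(A)P(B), so independent

Yes, A and B are independent


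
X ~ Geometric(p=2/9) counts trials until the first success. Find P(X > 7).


P(X > 7) = P(first 7 trials all fail) = (1-p)^7 = (7/9)^7 = 823543/4782969

823543/4782969


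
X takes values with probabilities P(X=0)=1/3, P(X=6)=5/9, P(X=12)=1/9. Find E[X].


E[X] = sum(x * P(x))
= 0*1/3 + 6*5/9 + 12*1/9
= 14/3

14/3


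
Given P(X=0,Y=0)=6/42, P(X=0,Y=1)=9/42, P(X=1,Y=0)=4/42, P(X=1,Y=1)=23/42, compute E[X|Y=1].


P(Y=1) = 32/42
E[X|Y=1] = (0*9 + 1*23)/32 = 23/32

23/32


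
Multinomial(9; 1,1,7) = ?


9! = 362880
Denominator: 1!=1 * 1!=1 * 7!=5040
Coefficient = 362880 / 5040 = 72

72


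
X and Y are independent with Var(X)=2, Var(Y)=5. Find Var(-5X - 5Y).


Independence => Cov(X,Y)=0
Var(-5X - 5Y) = (-5)^2*Var(X) + (-5)^2*Var(Y)
= 25*2 + 25*5 = 175

175


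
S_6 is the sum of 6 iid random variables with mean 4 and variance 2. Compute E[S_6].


E[S_n] = n*E[X_1] = 6*4 = 24

24


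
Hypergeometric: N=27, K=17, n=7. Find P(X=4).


P(X=4) = C(17,4)*C(10,3) / C(27,7)
= 2380*120 / 888030
= 285600/888030 = 9520/29601

9520/29601


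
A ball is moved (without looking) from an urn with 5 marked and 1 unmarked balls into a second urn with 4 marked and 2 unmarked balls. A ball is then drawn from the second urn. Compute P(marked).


P(transfer marked) = 5/6; P(transfer unmarked) = 1/6
If marked transferred: Urn II has 5 marked of 7, so P(marked|marked moved) = 5/7
If unmarked transferred: Urn II has 4 marked of 7, so P(marked|unmarked moved) = 4/7
By total probability: P(marked) = 5/6*5/7 + 1/6*4/7 = 29/42

29/42


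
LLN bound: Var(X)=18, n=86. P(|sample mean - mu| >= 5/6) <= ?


Var(Xbar) = Var(X)/n = 18/86
Chebyshev: P(|Xbar-mu| >= 5/6) <= Var(Xbar)/(5/6)^2 = (9/43)/(25/36) = 324/1075

324/1075


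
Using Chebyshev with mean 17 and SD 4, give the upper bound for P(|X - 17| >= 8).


k = 8/4 = 2
Chebyshev: P(|X-mu| >= k*sigma) <= 1/k^2 = 1/2^2 = 1/4

1/4


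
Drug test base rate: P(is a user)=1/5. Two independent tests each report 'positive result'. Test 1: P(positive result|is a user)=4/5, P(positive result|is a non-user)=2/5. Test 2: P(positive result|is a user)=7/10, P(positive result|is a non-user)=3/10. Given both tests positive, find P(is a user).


After test 1: P(+) = 4/5*1/5 + 2/5*4/5 = 12/25
P(B|+) = (4/25)/(12/25) = 1/3
After test 2 (use post1 as new prior): P(+) = 7/10*1/3 + 3/10*2/3 = 13/30
P(B|+,+) = (7/30)/(13/30) = 7/13

7/13


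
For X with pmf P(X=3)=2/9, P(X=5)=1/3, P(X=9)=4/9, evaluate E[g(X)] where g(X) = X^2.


E[X^2] = sum(g(x)*P(x))
= 9*2/9 + 25*1/3 + 81*4/9
= 139/3

139/3


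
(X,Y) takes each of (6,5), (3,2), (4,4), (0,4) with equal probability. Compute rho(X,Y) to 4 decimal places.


Cov(X,Y) = 0.8125, Var(X) = 4.6875, Var(Y) = 1.1875
rho = Cov/(sqrt(VarX)*sqrt(VarY)) = 0.3444

0.3444


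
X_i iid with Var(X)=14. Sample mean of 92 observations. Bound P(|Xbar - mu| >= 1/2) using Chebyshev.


Var(Xbar) = Var(X)/n = 14/92
Chebyshev: P(|Xbar-mu| >= 1/2) <= Var(Xbar)/(1/2)^2 = (7/46)/(1/4) = 14/23

14/23


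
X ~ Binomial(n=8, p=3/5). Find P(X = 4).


P(X=4) = C(8,4) * p^4 * (1-p)^4
= 70 * 81/625 * 16/625
= 18144/78125

18144/78125


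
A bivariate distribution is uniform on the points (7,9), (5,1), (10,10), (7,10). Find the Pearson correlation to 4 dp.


Cov(X,Y) = 5.1250, Var(X) = 3.1875, Var(Y) = 14.2500
rho = Cov/(sqrt(VarX)*sqrt(VarY)) = 0.7604

0.7604


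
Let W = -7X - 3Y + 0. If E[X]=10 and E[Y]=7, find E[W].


E[-7X - 3Y + 0] = -7*E[X] - 3*E[Y] + 0
= (-7)*(10) + (-3)*(7) + (0)
= -70 - 21 + 0 = -91

-91


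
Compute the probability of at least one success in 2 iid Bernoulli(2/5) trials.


P(at least one) = 1 - P(none)
P(none) = (1 - 2/5)^2 = (3/5)^2 = 9/25
P(at least one) = 1 - 9/25 = 16/25

16/25


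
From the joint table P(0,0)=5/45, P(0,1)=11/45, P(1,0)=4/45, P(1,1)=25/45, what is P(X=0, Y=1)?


Read from table: P(X=0, Y=1) = 11/45

11/45


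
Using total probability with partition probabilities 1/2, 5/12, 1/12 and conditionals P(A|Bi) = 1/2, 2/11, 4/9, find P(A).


P(A) = P(A|B1)P(B1) + P(A|B2)P(B2) + P(A|B3)P(B3)
= 1/2*1/2 + 2/11*5/12 + 4/9*1/12
= 1/4 + 5/66 + 1/27 = 431/1188

431/1188


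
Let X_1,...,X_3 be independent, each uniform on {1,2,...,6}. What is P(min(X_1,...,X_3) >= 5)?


P(min >= 5) = P(all X_i >= 5) = (P(X_1 >= 5))^3
= (2/6)^3 = (1/3)^3 = 1/27

1/27


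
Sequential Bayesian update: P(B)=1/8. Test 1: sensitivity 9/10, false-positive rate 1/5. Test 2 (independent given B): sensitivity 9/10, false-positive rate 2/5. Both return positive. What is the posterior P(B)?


After test 1: P(+) = 9/10*1/8 + 1/5*7/8 = 23/80
P(B|+) = (9/80)/(23/80) = 9/23
After test 2 (use post1 as new prior): P(+) = 9/10*9/23 + 2/5*14/23 = 137/230
P(B|+,+) = (81/230)/(137/230) = 81/137

81/137


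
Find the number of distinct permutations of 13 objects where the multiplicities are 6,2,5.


13! = 6227020800
Denominator: 6!=720 * 2!=2 * 5!=120
Coefficient = 6227020800 / 172800 = 36036

36036


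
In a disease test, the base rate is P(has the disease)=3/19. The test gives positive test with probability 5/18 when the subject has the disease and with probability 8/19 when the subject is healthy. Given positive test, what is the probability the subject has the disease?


P(A) = P(A|B)P(B) + P(A|B')P(B') = 5/18*3/19 + 8/19*16/19 = 863/2166
P(B|A) = P(A|B)P(B)/P(A) = (5/114)/(863/2166) = 95/863

95/863


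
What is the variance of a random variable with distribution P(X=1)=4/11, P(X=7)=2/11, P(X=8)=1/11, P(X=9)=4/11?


E[X] = 62/11, E[X^2] = 490/11
Var(X) = E[X^2] - (E[X])^2 = 490/11 - (62/11)^2 = 1546/121

1546/121


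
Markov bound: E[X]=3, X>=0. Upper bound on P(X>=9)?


Markov: P(X >= a) <= E[X]/a
P(X >= 9) <= 3/9 = 1/3

1/3


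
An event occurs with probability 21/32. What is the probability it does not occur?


P(A') = 1 - P(A) = 1 - 21/32 = 11/32

11/32


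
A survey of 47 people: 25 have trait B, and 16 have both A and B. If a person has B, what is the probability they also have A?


P(A|B) = P(A∩B)/P(B) = (16/47)/(25/47) = 16/25

16/25


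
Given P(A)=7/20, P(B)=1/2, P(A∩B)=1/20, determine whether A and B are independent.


P(A)*P(B) = 7/20*1/2 = 7/40
P(A∩B) = 1/20 != 7/40, so not independent

No, A and B are not independent


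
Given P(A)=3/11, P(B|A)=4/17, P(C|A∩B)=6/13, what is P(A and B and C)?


P(A∩B∩C) = P(A) * P(B|A) * P(C|A∩B)
= 3/11 * 4/17 * 6/13
= 12/187 * 6/13 = 72/2431

72/2431


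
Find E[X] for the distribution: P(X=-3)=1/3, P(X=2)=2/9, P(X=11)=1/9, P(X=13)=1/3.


E[X] = sum(x * P(x))
= -3*1/3 + 2*2/9 + 11*1/9 + 13*1/3
= 5

5


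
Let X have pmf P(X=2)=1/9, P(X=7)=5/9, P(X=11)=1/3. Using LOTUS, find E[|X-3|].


E[|X-3|] = sum(g(x)*P(x))
= 1*1/9 + 4*5/9 + 8*1/3
= 5

5


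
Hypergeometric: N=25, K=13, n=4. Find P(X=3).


P(X=3) = C(13,3)*C(12,1) / C(25,4)
= 286*12 / 12650
= 3432/12650 = 156/575

156/575


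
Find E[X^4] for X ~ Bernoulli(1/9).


For Bernoulli: X in {0,1}
E[X^4] = 0^4*(1-1/9) + 1^4*1/9 = 1/9

1/9


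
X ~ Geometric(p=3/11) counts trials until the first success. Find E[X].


For geometric (trials until first success), E[X] = 1/p = 1/(3/11) = 11/3

11/3


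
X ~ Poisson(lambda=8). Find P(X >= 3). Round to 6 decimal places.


P(X>=3) = 1 - P(X<=2) = 1 - (e^(-8)*8^0/0! + e^(-8)*8^1/1! + e^(-8)*8^2/2!)
≈ 1 - (0.0003354626 + 0.0026837010 + 0.0107348041)
= 1 - 0.0137539677 = 0.9862460323
≈ 0.986246

0.986246


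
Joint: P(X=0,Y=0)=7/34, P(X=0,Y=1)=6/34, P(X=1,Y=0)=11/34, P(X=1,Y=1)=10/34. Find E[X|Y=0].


P(Y=0) = 18/34
E[X|Y=0] = (0*7 + 1*11)/18 = 11/18

11/18


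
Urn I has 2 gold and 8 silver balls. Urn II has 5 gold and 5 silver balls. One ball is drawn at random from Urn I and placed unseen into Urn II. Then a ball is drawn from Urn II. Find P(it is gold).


P(transfer gold) = 2/10 = 1/5; P(transfer silver) = 4/5
If gold transferred: Urn II has 6 gold of 11, so P(gold|gold moved) = 6/11
If silver transferred: Urn II has 5 gold of 11, so P(gold|silver moved) = 5/11
By total probability: P(gold) = 1/5*6/11 + 4/5*5/11 = 26/55

26/55


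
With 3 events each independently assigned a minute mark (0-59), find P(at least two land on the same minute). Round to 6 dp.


P(all different) = prod((60-i)/60 for i=0..2) = 0.950556
P(at least one match) = 1 - 0.950556 = 0.049444

0.049444


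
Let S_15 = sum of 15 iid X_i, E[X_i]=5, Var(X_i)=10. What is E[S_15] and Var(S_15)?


E[S_n] = n*mu = 15*5 = 75
Var(S_n) = n*sigma^2 = 15*10 = 150

E[S_15]=75, Var(S_15)=150


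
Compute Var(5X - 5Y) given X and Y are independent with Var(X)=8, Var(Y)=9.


Independence => Cov(X,Y)=0
Var(5X - 5Y) = 5^2*Var(X) + (-5)^2*Var(Y)
= 25*8 + 25*9 = 425

425


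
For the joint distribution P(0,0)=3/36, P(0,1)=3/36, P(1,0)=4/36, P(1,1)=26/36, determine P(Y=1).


P(Y=1) = P(0,1)+P(1,1) = 3/36 + 26/36 = 29/36

29/36


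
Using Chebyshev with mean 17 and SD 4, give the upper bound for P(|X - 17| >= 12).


k = 12/4 = 3
Chebyshev: P(|X-mu| >= k*sigma) <= 1/k^2 = 1/3^2 = 1/9

1/9


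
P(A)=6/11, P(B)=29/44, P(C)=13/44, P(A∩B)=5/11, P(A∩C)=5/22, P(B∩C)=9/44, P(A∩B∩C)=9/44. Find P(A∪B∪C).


P(A∪B∪C) = P(A)+P(B)+P(C) - P(AB)-P(AC)-P(BC) + P(ABC)
= 6/11+29/44+13/44 - 5/11-5/22-9/44 + 9/44
= 9/11

9/11


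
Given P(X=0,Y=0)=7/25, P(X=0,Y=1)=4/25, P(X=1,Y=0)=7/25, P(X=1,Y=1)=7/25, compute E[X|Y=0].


P(Y=0) = 14/25
E[X|Y=0] = (0*7 + 1*7)/14 = 7/14 = 1/2

1/2


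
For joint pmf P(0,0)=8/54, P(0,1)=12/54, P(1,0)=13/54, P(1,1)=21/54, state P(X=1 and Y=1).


Read from table: P(X=1, Y=1) = 21/54 = 7/18

7/18


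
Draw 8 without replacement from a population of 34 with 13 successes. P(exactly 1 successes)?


P(X=1) = C(13,1)*C(21,7) / C(34,8)
= 13*116280 / 18156204
= 1511640/18156204 = 2470/29667

2470/29667


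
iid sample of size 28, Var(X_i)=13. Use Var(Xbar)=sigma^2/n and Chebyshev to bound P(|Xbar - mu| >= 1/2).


Var(Xbar) = Var(X)/n = 13/28
Chebyshev: P(|Xbar-mu| >= 1/2) <= Var(Xbar)/(1/2)^2 = (13/28)/(1/4) = 13/7
Bound exceeds 1, so trivial bound: 1

1


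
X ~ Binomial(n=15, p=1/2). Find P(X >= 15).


P(X>=15) = P(X=15)
= 1/32768
= 1/32768

1/32768


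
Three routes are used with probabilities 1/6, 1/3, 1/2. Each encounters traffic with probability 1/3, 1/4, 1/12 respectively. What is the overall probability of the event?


P(A) = P(A|B1)P(B1) + P(A|B2)P(B2) + P(A|B3)P(B3)
= 1/3*1/6 + 1/4*1/3 + 1/12*1/2
= 1/18 + 1/12 + 1/24 = 13/72

13/72


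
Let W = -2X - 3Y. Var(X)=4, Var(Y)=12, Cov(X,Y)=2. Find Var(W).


Var(-2X - 3Y) = (-2)^2*Var(X) + (-3)^2*Var(Y) + 2*(-2)*(-3)*Cov(X,Y)
= 4*4 + 9*12 + 12*2
= 16 + 108 + 24 = 148

148


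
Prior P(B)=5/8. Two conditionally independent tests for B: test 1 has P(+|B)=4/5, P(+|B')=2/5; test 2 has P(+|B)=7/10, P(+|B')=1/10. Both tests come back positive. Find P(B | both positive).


After test 1: P(+) = 4/5*5/8 + 2/5*3/8 = 13/20
P(B|+) = (1/2)/(13/20) = 10/13
After test 2 (use post1 as new prior): P(+) = 7/10*10/13 + 1/10*3/13 = 73/130
P(B|+,+) = (7/13)/(73/130) = 70/73

70/73


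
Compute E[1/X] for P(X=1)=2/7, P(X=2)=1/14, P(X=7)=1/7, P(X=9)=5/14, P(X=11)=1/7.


E[1/X] = sum(g(x)*P(x))
= 1*2/7 + 1/2*1/14 + 1/7*1/7 + 1/9*5/14 + 1/11*1/7
= 7655/19404

7655/19404


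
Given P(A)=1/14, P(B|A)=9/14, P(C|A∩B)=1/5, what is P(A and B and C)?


P(A∩B∩C) = P(A) * P(B|A) * P(C|A∩B)
= 1/14 * 9/14 * 1/5
= 9/196 * 1/5 = 9/980

9/980


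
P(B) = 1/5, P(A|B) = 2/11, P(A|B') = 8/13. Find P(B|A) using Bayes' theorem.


P(A) = P(A|B)P(B) + P(A|B')P(B') = 2/11*1/5 + 8/13*4/5 = 378/715
P(B|A) = P(A|B)P(B)/P(A) = (2/55)/(378/715) = 13/189

13/189


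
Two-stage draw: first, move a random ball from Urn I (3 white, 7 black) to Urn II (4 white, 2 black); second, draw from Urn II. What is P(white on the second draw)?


P(transfer white) = 3/10; P(transfer black) = 7/10
If white transferred: Urn II has 5 white of 7, so P(white|white moved) = 5/7
If black transferred: Urn II has 4 white of 7, so P(white|black moved) = 4/7
By total probability: P(white) = 3/10*5/7 + 7/10*4/7 = 43/70

43/70


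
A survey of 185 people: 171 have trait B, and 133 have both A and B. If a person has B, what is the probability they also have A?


P(A|B) = P(A∩B)/P(B) = (133/185)/(171/185) = 133/171 = 7/9

7/9


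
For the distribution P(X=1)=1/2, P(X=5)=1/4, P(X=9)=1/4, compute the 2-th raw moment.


E[X^2] = sum(x^2 * P(x))
= 1*1/2 + 25*1/4 + 81*1/4
= 27

27


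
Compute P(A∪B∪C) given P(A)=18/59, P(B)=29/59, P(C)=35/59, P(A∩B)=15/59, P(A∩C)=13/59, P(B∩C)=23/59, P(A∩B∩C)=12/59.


P(A∪B∪C) = P(A)+P(B)+P(C) - P(AB)-P(AC)-P(BC) + P(ABC)
= 18/59+29/59+35/59 - 15/59-13/59-23/59 + 12/59
= 43/59

43/59


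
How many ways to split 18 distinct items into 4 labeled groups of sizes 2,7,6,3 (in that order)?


18! = 6402373705728000
Denominator: 2!=2 * 7!=5040 * 6!=720 * 3!=6
Coefficient = 6402373705728000 / 43545600 = 147026880

147026880


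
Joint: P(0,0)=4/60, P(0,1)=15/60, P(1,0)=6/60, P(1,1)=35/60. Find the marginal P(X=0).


P(X=0) = P(0,0)+P(0,1) = 4/60 + 15/60 = 19/60

19/60


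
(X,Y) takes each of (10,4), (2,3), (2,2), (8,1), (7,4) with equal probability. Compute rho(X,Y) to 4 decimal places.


Cov(X,Y) = 0.9600, Var(X) = 10.5600, Var(Y) = 1.3600
rho = Cov/(sqrt(VarX)*sqrt(VarY)) = 0.2533

0.2533


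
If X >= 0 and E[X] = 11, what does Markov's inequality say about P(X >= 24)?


Markov: P(X >= a) <= E[X]/a
P(X >= 24) <= 11/24

11/24


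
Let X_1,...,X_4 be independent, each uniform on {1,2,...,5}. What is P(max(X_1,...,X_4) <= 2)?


P(max <= 2) = P(all X_i <= 2) = (P(X_1 <= 2))^4
= (2/5)^4 = 16/625

16/625


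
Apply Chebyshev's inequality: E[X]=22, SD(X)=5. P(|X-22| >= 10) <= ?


k = 10/5 = 2
Chebyshev: P(|X-mu| >= k*sigma) <= 1/k^2 = 1/2^2 = 1/4

1/4


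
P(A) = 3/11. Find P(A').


P(A') = 1 - P(A) = 1 - 3/11 = 8/11

8/11


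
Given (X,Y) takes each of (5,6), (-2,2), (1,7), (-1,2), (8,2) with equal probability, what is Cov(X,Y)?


E[X]=11/5, E[Y]=19/5, E[XY]=47/5
Cov(X,Y) = E[XY] - E[X]E[Y] = 47/5 - 11/5*19/5 = 26/25

26/25


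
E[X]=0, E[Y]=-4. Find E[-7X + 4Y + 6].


E[-7X + 4Y + 6] = -7*E[X] + 4*E[Y] + 6
= (-7)*(0) + (4)*(-4) + (6)
= 0 - 16 + 6 = -10

-10


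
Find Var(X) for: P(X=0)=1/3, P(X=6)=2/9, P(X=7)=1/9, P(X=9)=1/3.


E[X] = 46/9, E[X^2] = 364/9
Var(X) = E[X^2] - (E[X])^2 = 364/9 - (46/9)^2 = 1160/81

1160/81


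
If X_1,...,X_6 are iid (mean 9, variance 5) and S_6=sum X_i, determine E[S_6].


E[S_n] = n*E[X_1] = 6*9 = 54

54


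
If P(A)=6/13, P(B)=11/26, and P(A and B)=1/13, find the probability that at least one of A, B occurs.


P(A∪B) = P(A) + P(B) - P(A∩B)
= 6/13 + 11/26 - 1/13 = 21/26

21/26


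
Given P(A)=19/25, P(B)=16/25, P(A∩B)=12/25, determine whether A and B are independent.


P(A)*P(B) = 19/25*16/25 = 304/625
P(A∩B) = 12/25 != 304/625, so not independent

No, A and B are not independent


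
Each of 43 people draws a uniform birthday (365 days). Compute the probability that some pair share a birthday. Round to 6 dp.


P(all different) = prod((365-i)/365 for i=0..42) = 0.076077
P(at least one match) = 1 - 0.076077 = 0.923923

0.923923


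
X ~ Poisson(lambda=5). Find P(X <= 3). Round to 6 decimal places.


P(X<=3) = e^(-5)*5^0/0! + e^(-5)*5^1/1! + e^(-5)*5^2/2! + e^(-5)*5^3/3!
≈ 0.0067379470 + 0.0336897350 + 0.0842243375 + 0.1403738958
= 0.2650259153
≈ 0.265026

0.265026


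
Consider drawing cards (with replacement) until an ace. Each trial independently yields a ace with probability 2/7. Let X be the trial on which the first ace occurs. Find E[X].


For geometric (trials until first success), E[X] = 1/p = 1/(2/7) = 7/2

7/2


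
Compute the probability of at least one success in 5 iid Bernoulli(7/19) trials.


P(at least one) = 1 - P(none)
P(none) = (1 - 7/19)^5 = (12/19)^5 = 248832/2476099
P(at least one) = 1 - 248832/2476099 = 2227267/2476099

2227267/2476099


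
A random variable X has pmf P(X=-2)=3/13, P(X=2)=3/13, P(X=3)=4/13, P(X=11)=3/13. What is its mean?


E[X] = sum(x * P(x))
= -2*3/13 + 2*3/13 + 3*4/13 + 11*3/13
= 45/13

45/13


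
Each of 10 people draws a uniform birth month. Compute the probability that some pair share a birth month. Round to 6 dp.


P(all different) = prod((12-i)/12 for i=0..9) = 0.003868
P(at least one match) = 1 - 0.003868 = 0.996132

0.996132


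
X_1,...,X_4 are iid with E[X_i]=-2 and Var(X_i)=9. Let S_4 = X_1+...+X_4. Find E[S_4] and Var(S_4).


E[S_n] = n*mu = 4*-2 = -8
Var(S_n) = n*sigma^2 = 4*9 = 36

E[S_4]=-8, Var(S_4)=36


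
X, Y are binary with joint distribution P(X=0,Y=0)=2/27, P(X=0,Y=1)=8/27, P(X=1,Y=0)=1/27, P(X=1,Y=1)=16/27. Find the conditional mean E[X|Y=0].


P(Y=0) = 3/27
E[X|Y=0] = (0*2 + 1*1)/3 = 1/3

1/3


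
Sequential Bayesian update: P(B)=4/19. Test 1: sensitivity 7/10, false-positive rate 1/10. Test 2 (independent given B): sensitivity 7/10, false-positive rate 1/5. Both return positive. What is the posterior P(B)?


After test 1: P(+) = 7/10*4/19 + 1/10*15/19 = 43/190
P(B|+) = (14/95)/(43/190) = 28/43
After test 2 (use post1 as new prior): P(+) = 7/10*28/43 + 1/5*15/43 = 113/215
P(B|+,+) = (98/215)/(113/215) = 98/113

98/113


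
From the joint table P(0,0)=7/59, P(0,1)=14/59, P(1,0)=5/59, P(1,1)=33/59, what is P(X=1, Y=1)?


Read from table: P(X=1, Y=1) = 33/59

33/59


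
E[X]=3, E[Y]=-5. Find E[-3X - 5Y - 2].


E[-3X - 5Y - 2] = -3*E[X] - 5*E[Y] - 2
= (-3)*(3) + (-5)*(-5) + (-2)
= -9 + 25 - 2 = 14

14


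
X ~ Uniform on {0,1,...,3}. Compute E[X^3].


E[X^3] = (1/4) * sum(x^3 for x=0..3)
= 36/4 = 9

9


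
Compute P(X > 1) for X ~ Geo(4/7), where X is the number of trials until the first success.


P(X > 1) = P(first 1 trials all fail) = (1-p)^1 = (3/7)^1 = 3/7

3/7


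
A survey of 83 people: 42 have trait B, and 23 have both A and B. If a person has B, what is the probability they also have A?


P(A|B) = P(A∩B)/P(B) = (23/83)/(42/83) = 23/42

23/42


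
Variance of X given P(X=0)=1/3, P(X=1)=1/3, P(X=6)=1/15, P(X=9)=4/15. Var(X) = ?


E[X] = 47/15, E[X^2] = 73/3
Var(X) = E[X^2] - (E[X])^2 = 73/3 - (47/15)^2 = 3266/225

3266/225


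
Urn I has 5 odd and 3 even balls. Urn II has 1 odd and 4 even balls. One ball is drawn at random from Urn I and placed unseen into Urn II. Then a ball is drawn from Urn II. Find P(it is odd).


P(transfer odd) = 5/8; P(transfer even) = 3/8
If odd transferred: Urn II has 2 odd of 6, so P(odd|odd moved) = 1/3
If even transferred: Urn II has 1 odd of 6, so P(odd|even moved) = 1/6
By total probability: P(odd) = 5/8*1/3 + 3/8*1/6 = 13/48

13/48


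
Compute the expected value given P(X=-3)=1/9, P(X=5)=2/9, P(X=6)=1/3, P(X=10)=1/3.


E[X] = sum(x * P(x))
= -3*1/9 + 5*2/9 + 6*1/3 + 10*1/3
= 55/9

55/9


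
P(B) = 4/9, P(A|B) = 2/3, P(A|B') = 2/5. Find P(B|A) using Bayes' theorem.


P(A) = P(A|B)P(B) + P(A|B')P(B') = 2/3*4/9 + 2/5*5/9 = 14/27
P(B|A) = P(A|B)P(B)/P(A) = (8/27)/(14/27) = 4/7

4/7


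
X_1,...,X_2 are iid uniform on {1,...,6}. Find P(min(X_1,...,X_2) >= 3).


P(min >= 3) = P(all X_i >= 3) = (P(X_1 >= 3))^2
= (4/6)^2 = (2/3)^2 = 4/9

4/9


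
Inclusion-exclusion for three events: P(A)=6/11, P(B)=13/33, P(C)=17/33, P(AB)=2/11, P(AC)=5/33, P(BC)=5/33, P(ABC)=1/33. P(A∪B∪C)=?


P(A∪B∪C) = P(A)+P(B)+P(C) - P(AB)-P(AC)-P(BC) + P(ABC)
= 6/11+13/33+17/33 - 2/11-5/33-5/33 + 1/33
= 1

1


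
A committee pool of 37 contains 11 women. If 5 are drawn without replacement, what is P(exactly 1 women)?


P(X=1) = C(11,1)*C(26,4) / C(37,5)
= 11*14950 / 435897
= 164450/435897 = 14950/39627

14950/39627


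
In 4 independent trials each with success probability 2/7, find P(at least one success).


P(at least one) = 1 - P(none)
P(none) = (1 - 2/7)^4 = (5/7)^4 = 625/2401
P(at least one) = 1 - 625/2401 = 1776/2401

1776/2401


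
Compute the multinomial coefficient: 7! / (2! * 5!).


7! = 5040
Denominator: 2!=2 * 5!=120
Coefficient = 5040 / 240 = 21

21


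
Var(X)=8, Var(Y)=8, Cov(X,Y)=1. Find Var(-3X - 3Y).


Var(-3X - 3Y) = (-3)^2*Var(X) + (-3)^2*Var(Y) + 2*(-3)*(-3)*Cov(X,Y)
= 9*8 + 9*8 + 18*1
= 72 + 72 + 18 = 162

162


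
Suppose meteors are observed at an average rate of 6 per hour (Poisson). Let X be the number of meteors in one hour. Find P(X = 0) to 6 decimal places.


P(X=0) = e^(-6) * 6^0 / 0!
≈ 0.002478752177 * 1 / 1
≈ 0.002479

0.002479


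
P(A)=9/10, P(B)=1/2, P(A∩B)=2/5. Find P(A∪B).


P(A∪B) = P(A) + P(B) - P(A∩B)
= 9/10 + 1/2 - 2/5 = 1

1


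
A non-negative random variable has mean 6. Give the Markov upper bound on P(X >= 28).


Markov: P(X >= a) <= E[X]/a
P(X >= 28) <= 6/28 = 3/14

3/14


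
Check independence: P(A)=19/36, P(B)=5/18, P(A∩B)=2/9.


P(A)*P(B) = 19/36*5/18 = 95/648
P(A∩B) = 2/9 != 95/648, so not independent

No, A and B are not independent


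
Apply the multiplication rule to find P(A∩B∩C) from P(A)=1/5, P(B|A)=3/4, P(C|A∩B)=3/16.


P(A∩B∩C) = P(A) * P(B|A) * P(C|A∩B)
= 1/5 * 3/4 * 3/16
= 3/20 * 3/16 = 9/320

9/320


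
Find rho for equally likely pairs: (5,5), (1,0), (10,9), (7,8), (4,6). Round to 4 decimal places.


Cov(X,Y) = 8.7600, Var(X) = 9.0400, Var(Y) = 9.8400
rho = Cov/(sqrt(VarX)*sqrt(VarY)) = 0.9288

0.9288


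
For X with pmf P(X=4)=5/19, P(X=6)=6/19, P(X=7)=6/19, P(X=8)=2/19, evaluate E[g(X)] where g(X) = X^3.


E[X^3] = sum(g(x)*P(x))
= 64*5/19 + 216*6/19 + 343*6/19 + 512*2/19
= 4698/19

4698/19


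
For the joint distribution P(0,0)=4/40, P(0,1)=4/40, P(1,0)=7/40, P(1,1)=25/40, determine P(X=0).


P(X=0) = P(0,0)+P(0,1) = 4/40 + 4/40 = 8/40 = 1/5

1/5


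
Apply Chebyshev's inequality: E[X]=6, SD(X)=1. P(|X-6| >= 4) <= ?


k = 4/1 = 4
Chebyshev: P(|X-mu| >= k*sigma) <= 1/k^2 = 1/4^2 = 1/16

1/16


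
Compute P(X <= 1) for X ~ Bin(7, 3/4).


P(X<=1) = P(X=0) + P(X=1)
= 1/16384 + 21/16384
= 11/8192

11/8192


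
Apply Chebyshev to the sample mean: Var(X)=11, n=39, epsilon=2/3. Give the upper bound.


Var(Xbar) = Var(X)/n = 11/39
Chebyshev: P(|Xbar-mu| >= 2/3) <= Var(Xbar)/(2/3)^2 = (11/39)/(4/9) = 33/52

33/52


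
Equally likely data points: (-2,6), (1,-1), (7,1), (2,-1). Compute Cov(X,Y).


E[X]=2, E[Y]=5/4, E[XY]=-2
Cov(X,Y) = E[XY] - E[X]E[Y] = -2 - 2*5/4 = -9/2

-9/2


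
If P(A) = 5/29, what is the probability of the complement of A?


P(A') = 1 - P(A) = 1 - 5/29 = 24/29

24/29


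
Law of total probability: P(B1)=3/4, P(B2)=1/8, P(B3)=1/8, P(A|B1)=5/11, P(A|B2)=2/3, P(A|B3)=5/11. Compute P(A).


P(A) = P(A|B1)P(B1) + P(A|B2)P(B2) + P(A|B3)P(B3)
= 5/11*3/4 + 2/3*1/8 + 5/11*1/8
= 15/44 + 1/12 + 5/88 = 127/264

127/264


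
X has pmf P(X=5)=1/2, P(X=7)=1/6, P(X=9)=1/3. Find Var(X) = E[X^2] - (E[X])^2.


E[X] = 20/3, E[X^2] = 143/3
Var(X) = E[X^2] - (E[X])^2 = 143/3 - (20/3)^2 = 29/9

29/9


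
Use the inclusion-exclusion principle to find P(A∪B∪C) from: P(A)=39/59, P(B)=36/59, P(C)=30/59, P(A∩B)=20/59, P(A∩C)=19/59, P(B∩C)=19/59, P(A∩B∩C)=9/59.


P(A∪B∪C) = P(A)+P(B)+P(C) - P(AB)-P(AC)-P(BC) + P(ABC)
= 39/59+36/59+30/59 - 20/59-19/59-19/59 + 9/59
= 56/59

56/59


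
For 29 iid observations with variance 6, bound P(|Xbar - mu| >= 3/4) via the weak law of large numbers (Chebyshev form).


Var(Xbar) = Var(X)/n = 6/29
Chebyshev: P(|Xbar-mu| >= 3/4) <= Var(Xbar)/(3/4)^2 = (6/29)/(9/16) = 32/87

32/87


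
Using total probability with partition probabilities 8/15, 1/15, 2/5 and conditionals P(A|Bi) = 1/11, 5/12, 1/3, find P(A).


P(A) = P(A|B1)P(B1) + P(A|B2)P(B2) + P(A|B3)P(B3)
= 1/11*8/15 + 5/12*1/15 + 1/3*2/5
= 8/165 + 1/36 + 2/15 = 83/396

83/396


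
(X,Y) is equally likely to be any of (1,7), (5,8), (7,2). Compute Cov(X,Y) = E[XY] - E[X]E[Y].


E[X]=13/3, E[Y]=17/3, E[XY]=61/3
Cov(X,Y) = E[XY] - E[X]E[Y] = 61/3 - 13/3*17/3 = -38/9

-38/9


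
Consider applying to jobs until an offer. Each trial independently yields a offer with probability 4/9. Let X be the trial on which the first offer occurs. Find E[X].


For geometric (trials until first success), E[X] = 1/p = 1/(4/9) = 9/4

9/4


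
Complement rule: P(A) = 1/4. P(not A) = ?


P(A') = 1 - P(A) = 1 - 1/4 = 3/4

3/4


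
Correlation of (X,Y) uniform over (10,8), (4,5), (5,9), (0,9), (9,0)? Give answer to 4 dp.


Cov(X,Y) = -5.7200, Var(X) = 13.0400, Var(Y) = 11.7600
rho = Cov/(sqrt(VarX)*sqrt(VarY)) = -0.4619

-0.4619


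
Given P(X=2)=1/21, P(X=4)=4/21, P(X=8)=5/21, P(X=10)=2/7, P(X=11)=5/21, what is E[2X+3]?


E[2X+3] = sum(g(x)*P(x))
= 7*1/21 + 11*4/21 + 19*5/21 + 23*2/7 + 25*5/21
= 409/21

409/21


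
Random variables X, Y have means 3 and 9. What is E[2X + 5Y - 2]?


E[2X + 5Y - 2] = 2*E[X] + 5*E[Y] - 2
= (2)*(3) + (5)*(9) + (-2)
= 6 + 45 - 2 = 49

49


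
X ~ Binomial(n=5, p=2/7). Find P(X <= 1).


P(X<=1) = P(X=0) + P(X=1)
= 3125/16807 + 6250/16807
= 9375/16807

9375/16807


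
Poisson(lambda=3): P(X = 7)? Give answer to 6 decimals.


P(X=7) = e^(-3) * 3^7 / 7!
≈ 0.04978706837 * 2187 / 5040
≈ 0.021604

0.021604


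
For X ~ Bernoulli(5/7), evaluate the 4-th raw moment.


For Bernoulli: X in {0,1}
E[X^4] = 0^4*(1-5/7) + 1^4*5/7 = 5/7

5/7


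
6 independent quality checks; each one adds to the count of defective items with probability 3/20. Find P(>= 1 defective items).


P(at least one) = 1 - P(none)
P(none) = (1 - 3/20)^6 = (17/20)^6 = 24137569/64000000
P(at least one) = 1 - 24137569/64000000 = 39862431/64000000

39862431/64000000


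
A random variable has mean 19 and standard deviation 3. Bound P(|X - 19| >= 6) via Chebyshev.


k = 6/3 = 2
Chebyshev: P(|X-mu| >= k*sigma) <= 1/k^2 = 1/2^2 = 1/4

1/4


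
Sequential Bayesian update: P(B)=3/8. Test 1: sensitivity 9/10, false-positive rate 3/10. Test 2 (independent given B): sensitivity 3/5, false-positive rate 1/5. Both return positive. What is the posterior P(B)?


After test 1: P(+) = 9/10*3/8 + 3/10*5/8 = 21/40
P(B|+) = (27/80)/(21/40) = 9/14
After test 2 (use post1 as new prior): P(+) = 3/5*9/14 + 1/5*5/14 = 16/35
P(B|+,+) = (27/70)/(16/35) = 27/32

27/32


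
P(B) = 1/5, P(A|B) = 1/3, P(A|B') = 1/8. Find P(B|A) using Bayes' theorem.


P(A) = P(A|B)P(B) + P(A|B')P(B') = 1/3*1/5 + 1/8*4/5 = 1/6
P(B|A) = P(A|B)P(B)/P(A) = (1/15)/(1/6) = 2/5

2/5


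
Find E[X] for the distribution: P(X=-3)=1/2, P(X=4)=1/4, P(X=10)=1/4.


E[X] = sum(x * P(x))
= -3*1/2 + 4*1/4 + 10*1/4
= 2

2


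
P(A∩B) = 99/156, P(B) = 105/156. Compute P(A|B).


P(A|B) = P(A∩B)/P(B) = (99/156)/(105/156) = 99/105 = 33/35

33/35


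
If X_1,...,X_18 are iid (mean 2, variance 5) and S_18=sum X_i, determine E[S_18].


E[S_n] = n*E[X_1] = 18*2 = 36

36


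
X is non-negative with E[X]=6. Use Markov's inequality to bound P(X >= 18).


Markov: P(X >= a) <= E[X]/a
P(X >= 18) <= 6/18 = 1/3

1/3


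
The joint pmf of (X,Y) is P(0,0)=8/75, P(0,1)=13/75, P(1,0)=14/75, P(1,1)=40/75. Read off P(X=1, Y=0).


Read from table: P(X=1, Y=0) = 14/75

14/75


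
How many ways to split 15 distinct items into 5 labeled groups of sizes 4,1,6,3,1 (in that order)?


15! = 1307674368000
Denominator: 4!=24 * 1!=1 * 6!=720 * 3!=6 * 1!=1
Coefficient = 1307674368000 / 103680 = 12612600

12612600


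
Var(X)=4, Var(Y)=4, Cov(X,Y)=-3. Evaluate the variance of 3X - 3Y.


Var(3X - 3Y) = 3^2*Var(X) + (-3)^2*Var(Y) + 2*3*(-3)*Cov(X,Y)
= 9*4 + 9*4 - 18*(-3)
= 36 + 36 + 54 = 126

126


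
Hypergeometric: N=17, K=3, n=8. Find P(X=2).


P(X=2) = C(3,2)*C(14,6) / C(17,8)
= 3*3003 / 24310
= 9009/24310 = 63/170

63/170


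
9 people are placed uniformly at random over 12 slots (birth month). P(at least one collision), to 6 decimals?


P(all different) = prod((12-i)/12 for i=0..8) = 0.015472
P(at least one match) = 1 - 0.015472 = 0.984528

0.984528


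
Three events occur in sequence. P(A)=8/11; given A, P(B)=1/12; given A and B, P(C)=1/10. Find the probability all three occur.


P(A∩B∩C) = P(A) * P(B|A) * P(C|A∩B)
= 8/11 * 1/12 * 1/10
= 2/33 * 1/10 = 1/165

1/165


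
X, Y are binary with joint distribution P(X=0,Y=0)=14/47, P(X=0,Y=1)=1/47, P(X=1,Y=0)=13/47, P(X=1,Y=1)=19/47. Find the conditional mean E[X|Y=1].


P(Y=1) = 20/47
E[X|Y=1] = (0*1 + 1*19)/20 = 19/20

19/20


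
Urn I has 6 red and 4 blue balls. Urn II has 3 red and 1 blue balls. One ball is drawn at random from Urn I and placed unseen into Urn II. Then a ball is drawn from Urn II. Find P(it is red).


P(transfer red) = 6/10 = 3/5; P(transfer blue) = 2/5
If red transferred: Urn II has 4 red of 5, so P(red|red moved) = 4/5
If blue transferred: Urn II has 3 red of 5, so P(red|blue moved) = 3/5
By total probability: P(red) = 3/5*4/5 + 2/5*3/5 = 18/25

18/25


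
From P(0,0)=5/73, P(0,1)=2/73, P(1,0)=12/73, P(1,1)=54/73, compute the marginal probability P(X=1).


P(X=1) = P(1,0)+P(1,1) = 12/73 + 54/73 = 66/73

66/73


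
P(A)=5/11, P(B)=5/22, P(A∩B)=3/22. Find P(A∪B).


P(A∪B) = P(A) + P(B) - P(A∩B)
= 5/11 + 5/22 - 3/22 = 6/11

6/11


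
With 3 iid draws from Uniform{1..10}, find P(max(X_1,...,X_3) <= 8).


P(max <= 8) = P(all X_i <= 8) = (P(X_1 <= 8))^3
= (8/10)^3 = (4/5)^3 = 64/125

64/125


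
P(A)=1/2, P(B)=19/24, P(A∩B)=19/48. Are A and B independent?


P(A)*P(B) = 1/2*19/24 = 19/48
P(A∩B) = 19/48, which equals P(A)P(B), so independent

Yes, A and B are independent


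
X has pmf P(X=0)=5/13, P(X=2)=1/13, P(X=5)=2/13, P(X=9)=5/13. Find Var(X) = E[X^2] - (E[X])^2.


E[X] = 57/13, E[X^2] = 459/13
Var(X) = E[X^2] - (E[X])^2 = 459/13 - (57/13)^2 = 2718/169

2718/169


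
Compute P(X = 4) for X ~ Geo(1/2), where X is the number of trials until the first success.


P(X=4) = (1-p)^3 * p = (1/2)^3 * 1/2
= 1/8 * 1/2 = 1/16

1/16


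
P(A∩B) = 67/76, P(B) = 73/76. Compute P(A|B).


P(A|B) = P(A∩B)/P(B) = (67/76)/(73/76) = 67/73

67/73


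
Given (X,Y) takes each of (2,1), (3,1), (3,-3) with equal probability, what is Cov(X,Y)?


E[X]=8/3, E[Y]=-1/3, E[XY]=-4/3
Cov(X,Y) = E[XY] - E[X]E[Y] = -4/3 - 8/3*-1/3 = -4/9

-4/9


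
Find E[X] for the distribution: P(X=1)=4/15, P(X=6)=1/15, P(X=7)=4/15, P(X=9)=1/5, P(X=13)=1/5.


E[X] = sum(x * P(x))
= 1*4/15 + 6*1/15 + 7*4/15 + 9*1/5 + 13*1/5
= 104/15

104/15


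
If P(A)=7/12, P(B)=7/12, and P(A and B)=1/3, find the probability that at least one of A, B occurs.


P(A∪B) = P(A) + P(B) - P(A∩B)
= 7/12 + 7/12 - 1/3 = 5/6

5/6


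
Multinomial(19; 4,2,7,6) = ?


19! = 121645100408832000
Denominator: 4!=24 * 2!=2 * 7!=5040 * 6!=720
Coefficient = 121645100408832000 / 174182400 = 698377680

698377680


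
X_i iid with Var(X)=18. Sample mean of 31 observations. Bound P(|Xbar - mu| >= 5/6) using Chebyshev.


Var(Xbar) = Var(X)/n = 18/31
Chebyshev: P(|Xbar-mu| >= 5/6) <= Var(Xbar)/(5/6)^2 = (18/31)/(25/36) = 648/775

648/775
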